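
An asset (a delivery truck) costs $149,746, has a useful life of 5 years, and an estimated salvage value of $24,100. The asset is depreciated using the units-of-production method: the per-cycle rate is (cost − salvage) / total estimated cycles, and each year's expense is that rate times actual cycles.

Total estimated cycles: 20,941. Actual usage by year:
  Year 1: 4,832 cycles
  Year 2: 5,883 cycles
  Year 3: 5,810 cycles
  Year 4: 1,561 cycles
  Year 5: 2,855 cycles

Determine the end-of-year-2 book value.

Depreciable base = $149,746 − $24,100 = $125,646.
Rate = $125,646 / 20,941 cycles = $6 per cycle.
Year 1: 4,832 × $6 = $28,992. Book value $120,754.
Year 2: 5,883 × $6 = $35,298. Book value $85,456.

$85,456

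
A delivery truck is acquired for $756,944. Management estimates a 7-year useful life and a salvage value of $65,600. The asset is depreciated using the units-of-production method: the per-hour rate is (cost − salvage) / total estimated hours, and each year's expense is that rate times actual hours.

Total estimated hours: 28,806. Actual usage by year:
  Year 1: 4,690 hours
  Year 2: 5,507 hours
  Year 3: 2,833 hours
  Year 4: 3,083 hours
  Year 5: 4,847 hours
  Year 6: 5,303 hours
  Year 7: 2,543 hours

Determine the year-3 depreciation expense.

Depreciable base = $756,944 − $65,600 = $691,344.
Rate = $691,344 / 28,806 hours = $24 per hour.
Year 1: 4,690 × $24 = $112,560. Book value $644,384.
Year 2: 5,507 × $24 = $132,168. Book value $512,216.
Year 3: 2,833 × $24 = $67,992. Book value $444,224.

$67,992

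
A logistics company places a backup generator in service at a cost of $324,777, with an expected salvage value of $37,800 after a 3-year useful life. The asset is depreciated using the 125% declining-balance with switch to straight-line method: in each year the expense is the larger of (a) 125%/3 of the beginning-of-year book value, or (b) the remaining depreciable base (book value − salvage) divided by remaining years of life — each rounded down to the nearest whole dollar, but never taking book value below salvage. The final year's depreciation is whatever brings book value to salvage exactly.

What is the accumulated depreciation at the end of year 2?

Depreciable base = $324,777 − $37,800 = $286,977.
Year 1: DB = ⌊$324,777 × 125%/3⌋ = $135,323; SL = ⌊$286,977/3⌋ = $95,659 → take DB $135,323. Book value $189,454.
Year 2: DB = ⌊$189,454 × 125%/3⌋ = $78,939; SL = ⌊$151,654/2⌋ = $75,827 → take DB $78,939. Book value $110,515.
Accumulated through year 2 = $324,777 − $110,515 = $214,262.

$214,262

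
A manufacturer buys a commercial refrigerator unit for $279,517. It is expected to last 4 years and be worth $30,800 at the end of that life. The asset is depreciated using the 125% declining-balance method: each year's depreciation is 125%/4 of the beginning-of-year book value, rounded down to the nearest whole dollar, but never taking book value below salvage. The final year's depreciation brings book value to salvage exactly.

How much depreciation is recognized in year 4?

Depreciable base = $279,517 − $30,800 = $248,717.
Year 1: ⌊$279,517 × 125%/4⌋ = $87,349. Book value $192,168.
Year 2: ⌊$192,168 × 125%/4⌋ = $60,052. Book value $132,116.
Year 3: ⌊$132,116 × 125%/4⌋ = $41,286. Book value $90,830.
Year 4 (final): $90,830 − $30,800 = $60,030. Book value $30,800.

$60,030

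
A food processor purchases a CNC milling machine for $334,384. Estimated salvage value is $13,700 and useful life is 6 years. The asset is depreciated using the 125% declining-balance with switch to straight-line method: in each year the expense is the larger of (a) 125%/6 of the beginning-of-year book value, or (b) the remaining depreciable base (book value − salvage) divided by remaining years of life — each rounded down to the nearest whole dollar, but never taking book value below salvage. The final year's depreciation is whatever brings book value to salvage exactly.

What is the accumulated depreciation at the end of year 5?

$271,716

Depreciable base = $334,384 − $13,700 = $320,684.
Year 1: DB = ⌊$334,384 × 125%/6⌋ = $69,663; SL = ⌊$320,684/6⌋ = $53,447 → take DB $69,663. Book value $264,721.
Year 2: DB = ⌊$264,721 × 125%/6⌋ = $55,150; SL = ⌊$251,021/5⌋ = $50,204 → take DB $55,150. Book value $209,571.
Year 3: DB = ⌊$209,571 × 125%/6⌋ = $43,660; SL = ⌊$195,871/4⌋ = $48,967 → take SL $48,967. Book value $160,604.
Year 4: DB = ⌊$160,604 × 125%/6⌋ = $33,459; SL = ⌊$146,904/3⌋ = $48,968 → take SL $48,968. Book value $111,636.
Year 5: DB = ⌊$111,636 × 125%/6⌋ = $23,257; SL = ⌊$97,936/2⌋ = $48,968 → take SL $48,968. Book value $62,668.
Accumulated through year 5 = $334,384 − $62,668 = $271,716.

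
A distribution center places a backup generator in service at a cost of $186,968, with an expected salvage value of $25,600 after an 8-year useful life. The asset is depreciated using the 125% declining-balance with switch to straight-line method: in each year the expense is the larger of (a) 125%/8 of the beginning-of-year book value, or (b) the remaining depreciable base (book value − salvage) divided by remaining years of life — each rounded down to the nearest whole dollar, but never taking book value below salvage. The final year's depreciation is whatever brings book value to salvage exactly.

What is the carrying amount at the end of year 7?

Depreciable base = $186,968 − $25,600 = $161,368.
Year 1: DB = ⌊$186,968 × 125%/8⌋ = $29,213; SL = ⌊$161,368/8⌋ = $20,171 → take DB $29,213. Book value $157,755.
Year 2: DB = ⌊$157,755 × 125%/8⌋ = $24,649; SL = ⌊$132,155/7⌋ = $18,879 → take DB $24,649. Book value $133,106.
Year 3: DB = ⌊$133,106 × 125%/8⌋ = $20,797; SL = ⌊$107,506/6⌋ = $17,917 → take DB $20,797. Book value $112,309.
Year 4: DB = ⌊$112,309 × 125%/8⌋ = $17,548; SL = ⌊$86,709/5⌋ = $17,341 → take DB $17,548. Book value $94,761.
Year 5: DB = ⌊$94,761 × 125%/8⌋ = $14,806; SL = ⌊$69,161/4⌋ = $17,290 → take SL $17,290. Book value $77,471.
Year 6: DB = ⌊$77,471 × 125%/8⌋ = $12,104; SL = ⌊$51,871/3⌋ = $17,290 → take SL $17,290. Book value $60,181.
Year 7: DB = ⌊$60,181 × 125%/8⌋ = $9,403; SL = ⌊$34,581/2⌋ = $17,290 → take SL $17,290. Book value $42,891.

$42,891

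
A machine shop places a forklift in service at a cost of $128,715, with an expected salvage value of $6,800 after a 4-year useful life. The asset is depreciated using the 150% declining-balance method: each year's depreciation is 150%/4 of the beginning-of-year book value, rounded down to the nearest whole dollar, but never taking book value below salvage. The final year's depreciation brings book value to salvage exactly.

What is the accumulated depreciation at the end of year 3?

Depreciable base = $128,715 − $6,800 = $121,915.
Year 1: ⌊$128,715 × 150%/4⌋ = $48,268. Book value $80,447.
Year 2: ⌊$80,447 × 150%/4⌋ = $30,167. Book value $50,280.
Year 3: ⌊$50,280 × 150%/4⌋ = $18,855. Book value $31,425.
Accumulated through year 3 = $128,715 − $31,425 = $97,290.

$97,290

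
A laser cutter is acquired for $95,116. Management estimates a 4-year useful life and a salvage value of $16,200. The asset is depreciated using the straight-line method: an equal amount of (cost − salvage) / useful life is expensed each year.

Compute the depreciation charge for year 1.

$19,729

Depreciable base = $95,116 − $16,200 = $78,916.
Annual expense = $78,916 / 4 = $19,729.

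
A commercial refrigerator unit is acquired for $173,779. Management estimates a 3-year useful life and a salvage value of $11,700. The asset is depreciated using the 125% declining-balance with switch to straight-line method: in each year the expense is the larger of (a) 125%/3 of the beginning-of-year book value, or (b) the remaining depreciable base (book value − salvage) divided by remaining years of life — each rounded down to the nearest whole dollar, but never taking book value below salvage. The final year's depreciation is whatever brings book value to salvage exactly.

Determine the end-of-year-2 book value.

Depreciable base = $173,779 − $11,700 = $162,079.
Year 1: DB = ⌊$173,779 × 125%/3⌋ = $72,407; SL = ⌊$162,079/3⌋ = $54,026 → take DB $72,407. Book value $101,372.
Year 2: DB = ⌊$101,372 × 125%/3⌋ = $42,238; SL = ⌊$89,672/2⌋ = $44,836 → take SL $44,836. Book value $56,536.

$56,536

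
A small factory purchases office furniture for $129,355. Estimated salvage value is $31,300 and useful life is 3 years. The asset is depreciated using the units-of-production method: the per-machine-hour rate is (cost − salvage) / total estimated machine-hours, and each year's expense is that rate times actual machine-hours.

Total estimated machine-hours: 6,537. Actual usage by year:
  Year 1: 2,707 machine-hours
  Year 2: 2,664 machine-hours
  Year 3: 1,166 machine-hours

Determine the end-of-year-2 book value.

Depreciable base = $129,355 − $31,300 = $98,055.
Rate = $98,055 / 6,537 machine-hours = $15 per machine-hour.
Year 1: 2,707 × $15 = $40,605. Book value $88,750.
Year 2: 2,664 × $15 = $39,960. Book value $48,790.

$48,790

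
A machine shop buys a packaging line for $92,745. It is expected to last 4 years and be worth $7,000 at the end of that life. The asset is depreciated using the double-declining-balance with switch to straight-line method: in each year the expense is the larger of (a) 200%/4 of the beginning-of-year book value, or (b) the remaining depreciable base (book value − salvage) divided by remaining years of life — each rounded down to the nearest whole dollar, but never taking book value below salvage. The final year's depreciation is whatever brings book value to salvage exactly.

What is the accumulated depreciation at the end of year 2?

Depreciable base = $92,745 − $7,000 = $85,745.
Year 1: DB = ⌊$92,745 × 200%/4⌋ = $46,372; SL = ⌊$85,745/4⌋ = $21,436 → take DB $46,372. Book value $46,373.
Year 2: DB = ⌊$46,373 × 200%/4⌋ = $23,186; SL = ⌊$39,373/3⌋ = $13,124 → take DB $23,186. Book value $23,187.
Accumulated through year 2 = $92,745 − $23,187 = $69,558.

$69,558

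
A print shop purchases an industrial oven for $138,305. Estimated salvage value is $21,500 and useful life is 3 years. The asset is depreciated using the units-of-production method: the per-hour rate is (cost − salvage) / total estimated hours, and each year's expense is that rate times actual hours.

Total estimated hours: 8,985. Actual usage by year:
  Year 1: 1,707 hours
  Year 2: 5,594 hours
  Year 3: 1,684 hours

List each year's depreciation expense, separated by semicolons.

$22,191; $72,722; $21,892

Depreciable base = $138,305 − $21,500 = $116,805.
Rate = $116,805 / 8,985 hours = $13 per hour.
Year 1: 1,707 × $13 = $22,191. Book value $116,114.
Year 2: 5,594 × $13 = $72,722. Book value $43,392.
Year 3: 1,684 × $13 = $21,892. Book value $21,500.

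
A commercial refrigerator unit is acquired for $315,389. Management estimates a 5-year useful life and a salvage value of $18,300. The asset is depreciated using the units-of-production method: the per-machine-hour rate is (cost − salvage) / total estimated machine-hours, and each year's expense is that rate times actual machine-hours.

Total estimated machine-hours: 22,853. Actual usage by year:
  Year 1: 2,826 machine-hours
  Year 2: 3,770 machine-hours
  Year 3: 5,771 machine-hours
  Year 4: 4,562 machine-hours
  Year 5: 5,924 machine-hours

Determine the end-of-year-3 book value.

$154,618

Depreciable base = $315,389 − $18,300 = $297,089.
Rate = $297,089 / 22,853 machine-hours = $13 per machine-hour.
Year 1: 2,826 × $13 = $36,738. Book value $278,651.
Year 2: 3,770 × $13 = $49,010. Book value $229,641.
Year 3: 5,771 × $13 = $75,023. Book value $154,618.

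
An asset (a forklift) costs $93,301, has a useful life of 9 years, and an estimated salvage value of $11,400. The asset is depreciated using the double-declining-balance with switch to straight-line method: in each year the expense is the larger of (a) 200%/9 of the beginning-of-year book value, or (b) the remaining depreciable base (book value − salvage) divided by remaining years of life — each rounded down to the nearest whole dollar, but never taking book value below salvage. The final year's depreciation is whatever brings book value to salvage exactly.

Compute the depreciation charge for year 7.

$4,590

Depreciable base = $93,301 − $11,400 = $81,901.
Year 1: DB = ⌊$93,301 × 200%/9⌋ = $20,733; SL = ⌊$81,901/9⌋ = $9,100 → take DB $20,733. Book value $72,568.
Year 2: DB = ⌊$72,568 × 200%/9⌋ = $16,126; SL = ⌊$61,168/8⌋ = $7,646 → take DB $16,126. Book value $56,442.
Year 3: DB = ⌊$56,442 × 200%/9⌋ = $12,542; SL = ⌊$45,042/7⌋ = $6,434 → take DB $12,542. Book value $43,900.
Year 4: DB = ⌊$43,900 × 200%/9⌋ = $9,755; SL = ⌊$32,500/6⌋ = $5,416 → take DB $9,755. Book value $34,145.
Year 5: DB = ⌊$34,145 × 200%/9⌋ = $7,587; SL = ⌊$22,745/5⌋ = $4,549 → take DB $7,587. Book value $26,558.
Year 6: DB = ⌊$26,558 × 200%/9⌋ = $5,901; SL = ⌊$15,158/4⌋ = $3,789 → take DB $5,901. Book value $20,657.
Year 7: DB = ⌊$20,657 × 200%/9⌋ = $4,590; SL = ⌊$9,257/3⌋ = $3,085 → take DB $4,590. Book value $16,067.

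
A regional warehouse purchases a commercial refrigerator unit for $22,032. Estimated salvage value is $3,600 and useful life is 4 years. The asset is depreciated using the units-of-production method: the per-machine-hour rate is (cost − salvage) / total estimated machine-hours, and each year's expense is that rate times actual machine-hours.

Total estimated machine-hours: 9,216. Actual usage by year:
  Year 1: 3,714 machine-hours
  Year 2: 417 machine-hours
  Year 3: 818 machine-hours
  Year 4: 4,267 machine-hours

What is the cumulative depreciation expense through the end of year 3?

$9,898

Depreciable base = $22,032 − $3,600 = $18,432.
Rate = $18,432 / 9,216 machine-hours = $2 per machine-hour.
Year 1: 3,714 × $2 = $7,428. Book value $14,604.
Year 2: 417 × $2 = $834. Book value $13,770.
Year 3: 818 × $2 = $1,636. Book value $12,134.
Accumulated through year 3 = $22,032 − $12,134 = $9,898.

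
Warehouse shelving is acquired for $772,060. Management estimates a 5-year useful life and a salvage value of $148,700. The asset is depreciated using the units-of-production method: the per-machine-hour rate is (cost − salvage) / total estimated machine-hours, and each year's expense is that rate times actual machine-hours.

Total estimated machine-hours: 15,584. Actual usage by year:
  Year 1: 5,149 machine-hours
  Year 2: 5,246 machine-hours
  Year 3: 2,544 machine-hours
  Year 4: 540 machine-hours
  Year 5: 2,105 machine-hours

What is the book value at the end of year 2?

$356,260

Depreciable base = $772,060 − $148,700 = $623,360.
Rate = $623,360 / 15,584 machine-hours = $40 per machine-hour.
Year 1: 5,149 × $40 = $205,960. Book value $566,100.
Year 2: 5,246 × $40 = $209,840. Book value $356,260.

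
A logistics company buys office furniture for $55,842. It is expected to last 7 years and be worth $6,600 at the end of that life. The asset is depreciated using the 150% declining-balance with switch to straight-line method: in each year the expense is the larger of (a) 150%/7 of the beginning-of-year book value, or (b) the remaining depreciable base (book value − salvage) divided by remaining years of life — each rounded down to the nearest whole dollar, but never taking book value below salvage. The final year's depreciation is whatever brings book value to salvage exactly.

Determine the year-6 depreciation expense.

Depreciable base = $55,842 − $6,600 = $49,242.
Year 1: DB = ⌊$55,842 × 150%/7⌋ = $11,966; SL = ⌊$49,242/7⌋ = $7,034 → take DB $11,966. Book value $43,876.
Year 2: DB = ⌊$43,876 × 150%/7⌋ = $9,402; SL = ⌊$37,276/6⌋ = $6,212 → take DB $9,402. Book value $34,474.
Year 3: DB = ⌊$34,474 × 150%/7⌋ = $7,387; SL = ⌊$27,874/5⌋ = $5,574 → take DB $7,387. Book value $27,087.
Year 4: DB = ⌊$27,087 × 150%/7⌋ = $5,804; SL = ⌊$20,487/4⌋ = $5,121 → take DB $5,804. Book value $21,283.
Year 5: DB = ⌊$21,283 × 150%/7⌋ = $4,560; SL = ⌊$14,683/3⌋ = $4,894 → take SL $4,894. Book value $16,389.
Year 6: DB = ⌊$16,389 × 150%/7⌋ = $3,511; SL = ⌊$9,789/2⌋ = $4,894 → take SL $4,894. Book value $11,495.

$4,894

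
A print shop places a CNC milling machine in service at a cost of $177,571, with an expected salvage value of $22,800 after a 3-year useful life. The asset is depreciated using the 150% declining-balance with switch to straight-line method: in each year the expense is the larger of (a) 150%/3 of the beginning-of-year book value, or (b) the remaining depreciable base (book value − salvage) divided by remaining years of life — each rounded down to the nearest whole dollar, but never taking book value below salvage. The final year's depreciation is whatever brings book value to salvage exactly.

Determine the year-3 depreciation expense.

Depreciable base = $177,571 − $22,800 = $154,771.
Year 1: DB = ⌊$177,571 × 150%/3⌋ = $88,785; SL = ⌊$154,771/3⌋ = $51,590 → take DB $88,785. Book value $88,786.
Year 2: DB = ⌊$88,786 × 150%/3⌋ = $44,393; SL = ⌊$65,986/2⌋ = $32,993 → take DB $44,393. Book value $44,393.
Year 3 (final): $44,393 − $22,800 = $21,593. Book value $22,800.

$21,593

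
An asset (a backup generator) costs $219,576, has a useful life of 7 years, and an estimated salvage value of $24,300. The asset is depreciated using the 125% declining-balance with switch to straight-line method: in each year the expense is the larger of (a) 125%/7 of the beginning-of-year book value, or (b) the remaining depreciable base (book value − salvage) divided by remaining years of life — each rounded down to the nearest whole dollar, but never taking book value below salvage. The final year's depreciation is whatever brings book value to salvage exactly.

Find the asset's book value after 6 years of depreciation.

Depreciable base = $219,576 − $24,300 = $195,276.
Year 1: DB = ⌊$219,576 × 125%/7⌋ = $39,210; SL = ⌊$195,276/7⌋ = $27,896 → take DB $39,210. Book value $180,366.
Year 2: DB = ⌊$180,366 × 125%/7⌋ = $32,208; SL = ⌊$156,066/6⌋ = $26,011 → take DB $32,208. Book value $148,158.
Year 3: DB = ⌊$148,158 × 125%/7⌋ = $26,456; SL = ⌊$123,858/5⌋ = $24,771 → take DB $26,456. Book value $121,702.
Year 4: DB = ⌊$121,702 × 125%/7⌋ = $21,732; SL = ⌊$97,402/4⌋ = $24,350 → take SL $24,350. Book value $97,352.
Year 5: DB = ⌊$97,352 × 125%/7⌋ = $17,384; SL = ⌊$73,052/3⌋ = $24,350 → take SL $24,350. Book value $73,002.
Year 6: DB = ⌊$73,002 × 125%/7⌋ = $13,036; SL = ⌊$48,702/2⌋ = $24,351 → take SL $24,351. Book value $48,651.

$48,651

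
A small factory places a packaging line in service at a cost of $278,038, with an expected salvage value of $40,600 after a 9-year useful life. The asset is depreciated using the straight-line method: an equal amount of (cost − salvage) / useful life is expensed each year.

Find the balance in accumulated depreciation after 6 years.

$158,292

Depreciable base = $278,038 − $40,600 = $237,438.
Annual expense = $237,438 / 9 = $26,382.
End of year 1: book value $251,656.
End of year 2: book value $225,274.
End of year 3: book value $198,892.
End of year 4: book value $172,510.
End of year 5: book value $146,128.
End of year 6: book value $119,746.
Accumulated through year 6 = $278,038 − $119,746 = $158,292.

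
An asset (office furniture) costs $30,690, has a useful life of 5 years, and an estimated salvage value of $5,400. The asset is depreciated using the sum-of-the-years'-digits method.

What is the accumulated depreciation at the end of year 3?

$20,232

Depreciable base = $30,690 − $5,400 = $25,290.
Sum of the years' digits = 5+4+3+2+1 = 15.
Year 1: $25,290 × 5/15 = $8,430. Book value $22,260.
Year 2: $25,290 × 4/15 = $6,744. Book value $15,516.
Year 3: $25,290 × 3/15 = $5,058. Book value $10,458.
Accumulated through year 3 = $30,690 − $10,458 = $20,232.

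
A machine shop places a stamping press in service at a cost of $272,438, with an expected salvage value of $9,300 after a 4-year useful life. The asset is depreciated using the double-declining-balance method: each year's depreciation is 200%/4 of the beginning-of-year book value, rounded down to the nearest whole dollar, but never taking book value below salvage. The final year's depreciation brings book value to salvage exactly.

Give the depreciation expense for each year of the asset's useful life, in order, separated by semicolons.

$136,219; $68,109; $34,055; $24,755

Depreciable base = $272,438 − $9,300 = $263,138.
Year 1: ⌊$272,438 × 200%/4⌋ = $136,219. Book value $136,219.
Year 2: ⌊$136,219 × 200%/4⌋ = $68,109. Book value $68,110.
Year 3: ⌊$68,110 × 200%/4⌋ = $34,055. Book value $34,055.
Year 4 (final): $34,055 − $9,300 = $24,755. Book value $9,300.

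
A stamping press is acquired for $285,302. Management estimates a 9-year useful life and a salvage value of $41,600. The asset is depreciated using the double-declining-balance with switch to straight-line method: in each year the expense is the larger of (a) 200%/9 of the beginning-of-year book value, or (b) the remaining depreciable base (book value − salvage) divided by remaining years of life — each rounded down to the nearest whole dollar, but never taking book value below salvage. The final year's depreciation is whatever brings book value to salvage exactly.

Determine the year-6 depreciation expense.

Depreciable base = $285,302 − $41,600 = $243,702.
Year 1: DB = ⌊$285,302 × 200%/9⌋ = $63,400; SL = ⌊$243,702/9⌋ = $27,078 → take DB $63,400. Book value $221,902.
Year 2: DB = ⌊$221,902 × 200%/9⌋ = $49,311; SL = ⌊$180,302/8⌋ = $22,537 → take DB $49,311. Book value $172,591.
Year 3: DB = ⌊$172,591 × 200%/9⌋ = $38,353; SL = ⌊$130,991/7⌋ = $18,713 → take DB $38,353. Book value $134,238.
Year 4: DB = ⌊$134,238 × 200%/9⌋ = $29,830; SL = ⌊$92,638/6⌋ = $15,439 → take DB $29,830. Book value $104,408.
Year 5: DB = ⌊$104,408 × 200%/9⌋ = $23,201; SL = ⌊$62,808/5⌋ = $12,561 → take DB $23,201. Book value $81,207.
Year 6: DB = ⌊$81,207 × 200%/9⌋ = $18,046; SL = ⌊$39,607/4⌋ = $9,901 → take DB $18,046. Book value $63,161.

$18,046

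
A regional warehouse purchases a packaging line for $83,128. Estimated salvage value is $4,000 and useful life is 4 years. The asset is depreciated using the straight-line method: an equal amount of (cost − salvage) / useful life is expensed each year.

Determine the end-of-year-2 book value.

$43,564

Depreciable base = $83,128 − $4,000 = $79,128.
Annual expense = $79,128 / 4 = $19,782.
End of year 1: book value $63,346.
End of year 2: book value $43,564.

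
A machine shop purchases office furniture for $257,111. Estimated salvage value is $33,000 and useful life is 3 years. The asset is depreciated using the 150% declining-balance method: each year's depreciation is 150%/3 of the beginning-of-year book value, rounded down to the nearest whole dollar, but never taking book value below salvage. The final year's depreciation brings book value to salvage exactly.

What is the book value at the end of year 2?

$64,278

Depreciable base = $257,111 − $33,000 = $224,111.
Year 1: ⌊$257,111 × 150%/3⌋ = $128,555. Book value $128,556.
Year 2: ⌊$128,556 × 150%/3⌋ = $64,278. Book value $64,278.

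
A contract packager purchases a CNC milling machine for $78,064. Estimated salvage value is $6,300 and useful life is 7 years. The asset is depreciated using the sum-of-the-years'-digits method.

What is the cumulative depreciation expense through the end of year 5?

$64,075

Depreciable base = $78,064 − $6,300 = $71,764.
Sum of the years' digits = 7+6+5+4+3+2+1 = 28.
Year 1: $71,764 × 7/28 = $17,941. Book value $60,123.
Year 2: $71,764 × 6/28 = $15,378. Book value $44,745.
Year 3: $71,764 × 5/28 = $12,815. Book value $31,930.
Year 4: $71,764 × 4/28 = $10,252. Book value $21,678.
Year 5: $71,764 × 3/28 = $7,689. Book value $13,989.
Accumulated through year 5 = $78,064 − $13,989 = $64,075.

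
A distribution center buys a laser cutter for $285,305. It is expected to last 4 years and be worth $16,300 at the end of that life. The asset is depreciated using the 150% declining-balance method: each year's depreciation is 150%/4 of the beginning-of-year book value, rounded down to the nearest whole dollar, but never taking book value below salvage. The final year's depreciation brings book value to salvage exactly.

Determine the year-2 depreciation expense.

$66,868

Depreciable base = $285,305 − $16,300 = $269,005.
Year 1: ⌊$285,305 × 150%/4⌋ = $106,989. Book value $178,316.
Year 2: ⌊$178,316 × 150%/4⌋ = $66,868. Book value $111,448.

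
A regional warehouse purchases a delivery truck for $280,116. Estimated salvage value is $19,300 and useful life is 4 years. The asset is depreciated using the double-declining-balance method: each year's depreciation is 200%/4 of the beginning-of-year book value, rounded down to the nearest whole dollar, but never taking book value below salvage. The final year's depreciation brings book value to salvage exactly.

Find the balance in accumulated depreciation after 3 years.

$245,101

Depreciable base = $280,116 − $19,300 = $260,816.
Year 1: ⌊$280,116 × 200%/4⌋ = $140,058. Book value $140,058.
Year 2: ⌊$140,058 × 200%/4⌋ = $70,029. Book value $70,029.
Year 3: ⌊$70,029 × 200%/4⌋ = $35,014. Book value $35,015.
Accumulated through year 3 = $280,116 − $35,015 = $245,101.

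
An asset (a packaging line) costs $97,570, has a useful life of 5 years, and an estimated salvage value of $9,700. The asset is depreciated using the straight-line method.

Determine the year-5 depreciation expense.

$17,574

Depreciable base = $97,570 − $9,700 = $87,870.
Annual expense = $87,870 / 5 = $17,574.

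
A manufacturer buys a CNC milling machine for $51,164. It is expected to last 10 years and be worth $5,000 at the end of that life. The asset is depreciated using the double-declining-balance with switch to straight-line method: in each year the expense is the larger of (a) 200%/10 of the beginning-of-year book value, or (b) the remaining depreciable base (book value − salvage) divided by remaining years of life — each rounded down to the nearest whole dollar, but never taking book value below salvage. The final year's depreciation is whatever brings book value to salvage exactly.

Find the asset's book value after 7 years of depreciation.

$10,732

Depreciable base = $51,164 − $5,000 = $46,164.
Year 1: DB = ⌊$51,164 × 200%/10⌋ = $10,232; SL = ⌊$46,164/10⌋ = $4,616 → take DB $10,232. Book value $40,932.
Year 2: DB = ⌊$40,932 × 200%/10⌋ = $8,186; SL = ⌊$35,932/9⌋ = $3,992 → take DB $8,186. Book value $32,746.
Year 3: DB = ⌊$32,746 × 200%/10⌋ = $6,549; SL = ⌊$27,746/8⌋ = $3,468 → take DB $6,549. Book value $26,197.
Year 4: DB = ⌊$26,197 × 200%/10⌋ = $5,239; SL = ⌊$21,197/7⌋ = $3,028 → take DB $5,239. Book value $20,958.
Year 5: DB = ⌊$20,958 × 200%/10⌋ = $4,191; SL = ⌊$15,958/6⌋ = $2,659 → take DB $4,191. Book value $16,767.
Year 6: DB = ⌊$16,767 × 200%/10⌋ = $3,353; SL = ⌊$11,767/5⌋ = $2,353 → take DB $3,353. Book value $13,414.
Year 7: DB = ⌊$13,414 × 200%/10⌋ = $2,682; SL = ⌊$8,414/4⌋ = $2,103 → take DB $2,682. Book value $10,732.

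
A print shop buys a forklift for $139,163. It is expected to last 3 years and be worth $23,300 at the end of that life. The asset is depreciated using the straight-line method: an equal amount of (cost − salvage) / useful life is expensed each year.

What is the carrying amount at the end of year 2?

Depreciable base = $139,163 − $23,300 = $115,863.
Annual expense = $115,863 / 3 = $38,621.
End of year 1: book value $100,542.
End of year 2: book value $61,921.

$61,921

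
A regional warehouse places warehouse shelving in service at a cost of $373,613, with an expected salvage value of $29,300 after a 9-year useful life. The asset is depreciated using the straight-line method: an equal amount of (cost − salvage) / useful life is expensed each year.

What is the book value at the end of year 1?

$335,356

Depreciable base = $373,613 − $29,300 = $344,313.
Annual expense = $344,313 / 9 = $38,257.
End of year 1: book value $335,356.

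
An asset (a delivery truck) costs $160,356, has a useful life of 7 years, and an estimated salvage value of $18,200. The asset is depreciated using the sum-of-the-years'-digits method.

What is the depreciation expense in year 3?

$25,385

Depreciable base = $160,356 − $18,200 = $142,156.
Sum of the years' digits = 7+6+5+4+3+2+1 = 28.
Year 1: $142,156 × 7/28 = $35,539. Book value $124,817.
Year 2: $142,156 × 6/28 = $30,462. Book value $94,355.
Year 3: $142,156 × 5/28 = $25,385. Book value $68,970.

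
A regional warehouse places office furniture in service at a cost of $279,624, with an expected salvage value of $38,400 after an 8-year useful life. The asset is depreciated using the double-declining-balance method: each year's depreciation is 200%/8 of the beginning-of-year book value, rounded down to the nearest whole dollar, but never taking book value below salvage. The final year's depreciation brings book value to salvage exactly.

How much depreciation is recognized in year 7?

$11,368

Depreciable base = $279,624 − $38,400 = $241,224.
Year 1: ⌊$279,624 × 200%/8⌋ = $69,906. Book value $209,718.
Year 2: ⌊$209,718 × 200%/8⌋ = $52,429. Book value $157,289.
Year 3: ⌊$157,289 × 200%/8⌋ = $39,322. Book value $117,967.
Year 4: ⌊$117,967 × 200%/8⌋ = $29,491. Book value $88,476.
Year 5: ⌊$88,476 × 200%/8⌋ = $22,119. Book value $66,357.
Year 6: ⌊$66,357 × 200%/8⌋ = $16,589. Book value $49,768.
Year 7: ⌊$49,768 × 200%/8⌋ = $12,442, capped at $11,368. Book value $38,400.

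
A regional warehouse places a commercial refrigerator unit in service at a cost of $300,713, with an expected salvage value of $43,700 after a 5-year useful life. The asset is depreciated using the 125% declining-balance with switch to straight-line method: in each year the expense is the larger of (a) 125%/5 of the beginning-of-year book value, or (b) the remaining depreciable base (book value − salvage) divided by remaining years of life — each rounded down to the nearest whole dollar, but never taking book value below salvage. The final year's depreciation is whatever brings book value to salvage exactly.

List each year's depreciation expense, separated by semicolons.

$75,178; $56,383; $42,288; $41,582; $41,582

Depreciable base = $300,713 − $43,700 = $257,013.
Year 1: DB = ⌊$300,713 × 125%/5⌋ = $75,178; SL = ⌊$257,013/5⌋ = $51,402 → take DB $75,178. Book value $225,535.
Year 2: DB = ⌊$225,535 × 125%/5⌋ = $56,383; SL = ⌊$181,835/4⌋ = $45,458 → take DB $56,383. Book value $169,152.
Year 3: DB = ⌊$169,152 × 125%/5⌋ = $42,288; SL = ⌊$125,452/3⌋ = $41,817 → take DB $42,288. Book value $126,864.
Year 4: DB = ⌊$126,864 × 125%/5⌋ = $31,716; SL = ⌊$83,164/2⌋ = $41,582 → take SL $41,582. Book value $85,282.
Year 5 (final): $85,282 − $43,700 = $41,582. Book value $43,700.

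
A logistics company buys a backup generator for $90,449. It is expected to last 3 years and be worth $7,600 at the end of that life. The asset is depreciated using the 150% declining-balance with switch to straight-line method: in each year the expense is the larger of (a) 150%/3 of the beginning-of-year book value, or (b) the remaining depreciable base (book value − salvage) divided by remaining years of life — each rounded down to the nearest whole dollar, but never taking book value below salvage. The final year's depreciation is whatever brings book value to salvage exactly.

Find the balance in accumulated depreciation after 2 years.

$67,836

Depreciable base = $90,449 − $7,600 = $82,849.
Year 1: DB = ⌊$90,449 × 150%/3⌋ = $45,224; SL = ⌊$82,849/3⌋ = $27,616 → take DB $45,224. Book value $45,225.
Year 2: DB = ⌊$45,225 × 150%/3⌋ = $22,612; SL = ⌊$37,625/2⌋ = $18,812 → take DB $22,612. Book value $22,613.
Accumulated through year 2 = $90,449 − $22,613 = $67,836.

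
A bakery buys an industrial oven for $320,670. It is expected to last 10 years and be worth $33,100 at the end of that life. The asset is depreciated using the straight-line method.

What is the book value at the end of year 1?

Depreciable base = $320,670 − $33,100 = $287,570.
Annual expense = $287,570 / 10 = $28,757.
End of year 1: book value $291,913.

$291,913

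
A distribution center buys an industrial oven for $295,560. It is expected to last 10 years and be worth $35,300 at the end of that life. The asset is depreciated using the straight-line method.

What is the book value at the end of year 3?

$217,482

Depreciable base = $295,560 − $35,300 = $260,260.
Annual expense = $260,260 / 10 = $26,026.
End of year 1: book value $269,534.
End of year 2: book value $243,508.
End of year 3: book value $217,482.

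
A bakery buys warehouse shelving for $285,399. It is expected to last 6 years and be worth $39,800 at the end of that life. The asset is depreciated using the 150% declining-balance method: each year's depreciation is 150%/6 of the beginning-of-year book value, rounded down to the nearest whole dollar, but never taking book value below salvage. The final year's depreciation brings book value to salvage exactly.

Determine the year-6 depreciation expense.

Depreciable base = $285,399 − $39,800 = $245,599.
Year 1: ⌊$285,399 × 150%/6⌋ = $71,349. Book value $214,050.
Year 2: ⌊$214,050 × 150%/6⌋ = $53,512. Book value $160,538.
Year 3: ⌊$160,538 × 150%/6⌋ = $40,134. Book value $120,404.
Year 4: ⌊$120,404 × 150%/6⌋ = $30,101. Book value $90,303.
Year 5: ⌊$90,303 × 150%/6⌋ = $22,575. Book value $67,728.
Year 6 (final): $67,728 − $39,800 = $27,928. Book value $39,800.

$27,928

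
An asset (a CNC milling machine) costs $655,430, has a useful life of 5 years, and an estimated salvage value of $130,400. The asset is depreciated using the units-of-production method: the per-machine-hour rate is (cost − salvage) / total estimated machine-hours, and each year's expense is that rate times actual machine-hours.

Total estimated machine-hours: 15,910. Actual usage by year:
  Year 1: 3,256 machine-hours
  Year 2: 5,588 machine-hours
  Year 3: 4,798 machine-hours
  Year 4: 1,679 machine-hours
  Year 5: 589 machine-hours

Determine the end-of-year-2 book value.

Depreciable base = $655,430 − $130,400 = $525,030.
Rate = $525,030 / 15,910 machine-hours = $33 per machine-hour.
Year 1: 3,256 × $33 = $107,448. Book value $547,982.
Year 2: 5,588 × $33 = $184,404. Book value $363,578.

$363,578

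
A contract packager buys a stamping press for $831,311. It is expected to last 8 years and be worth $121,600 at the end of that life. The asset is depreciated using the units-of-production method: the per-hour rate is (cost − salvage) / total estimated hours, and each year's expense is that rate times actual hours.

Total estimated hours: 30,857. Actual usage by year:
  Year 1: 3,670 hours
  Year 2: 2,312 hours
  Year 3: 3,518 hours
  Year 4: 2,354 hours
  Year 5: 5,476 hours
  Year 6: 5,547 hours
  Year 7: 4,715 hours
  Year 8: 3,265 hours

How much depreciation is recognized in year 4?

Depreciable base = $831,311 − $121,600 = $709,711.
Rate = $709,711 / 30,857 hours = $23 per hour.
Year 1: 3,670 × $23 = $84,410. Book value $746,901.
Year 2: 2,312 × $23 = $53,176. Book value $693,725.
Year 3: 3,518 × $23 = $80,914. Book value $612,811.
Year 4: 2,354 × $23 = $54,142. Book value $558,669.

$54,142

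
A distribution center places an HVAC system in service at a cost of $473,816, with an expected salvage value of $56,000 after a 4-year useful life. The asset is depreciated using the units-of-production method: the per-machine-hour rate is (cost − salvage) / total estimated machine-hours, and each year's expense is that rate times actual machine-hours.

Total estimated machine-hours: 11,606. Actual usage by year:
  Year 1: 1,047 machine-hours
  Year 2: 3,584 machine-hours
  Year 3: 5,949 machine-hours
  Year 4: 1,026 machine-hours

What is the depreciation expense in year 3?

Depreciable base = $473,816 − $56,000 = $417,816.
Rate = $417,816 / 11,606 machine-hours = $36 per machine-hour.
Year 1: 1,047 × $36 = $37,692. Book value $436,124.
Year 2: 3,584 × $36 = $129,024. Book value $307,100.
Year 3: 5,949 × $36 = $214,164. Book value $92,936.

$214,164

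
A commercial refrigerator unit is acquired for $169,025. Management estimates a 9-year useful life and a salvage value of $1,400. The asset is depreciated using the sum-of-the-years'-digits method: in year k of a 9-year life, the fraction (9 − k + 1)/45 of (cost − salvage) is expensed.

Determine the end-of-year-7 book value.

$12,575

Depreciable base = $169,025 − $1,400 = $167,625.
Sum of the years' digits = 9+8+7+6+5+4+3+2+1 = 45.
Year 1: $167,625 × 9/45 = $33,525. Book value $135,500.
Year 2: $167,625 × 8/45 = $29,800. Book value $105,700.
Year 3: $167,625 × 7/45 = $26,075. Book value $79,625.
Year 4: $167,625 × 6/45 = $22,350. Book value $57,275.
Year 5: $167,625 × 5/45 = $18,625. Book value $38,650.
Year 6: $167,625 × 4/45 = $14,900. Book value $23,750.
Year 7: $167,625 × 3/45 = $11,175. Book value $12,575.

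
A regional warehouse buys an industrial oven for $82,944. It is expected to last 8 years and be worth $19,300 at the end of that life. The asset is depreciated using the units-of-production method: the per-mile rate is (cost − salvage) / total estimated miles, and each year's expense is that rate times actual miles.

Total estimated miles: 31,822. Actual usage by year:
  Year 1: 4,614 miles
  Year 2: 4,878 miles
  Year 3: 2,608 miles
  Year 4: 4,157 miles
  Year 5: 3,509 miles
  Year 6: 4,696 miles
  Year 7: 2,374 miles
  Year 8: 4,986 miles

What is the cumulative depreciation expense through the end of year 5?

$39,532

Depreciable base = $82,944 − $19,300 = $63,644.
Rate = $63,644 / 31,822 miles = $2 per mile.
Year 1: 4,614 × $2 = $9,228. Book value $73,716.
Year 2: 4,878 × $2 = $9,756. Book value $63,960.
Year 3: 2,608 × $2 = $5,216. Book value $58,744.
Year 4: 4,157 × $2 = $8,314. Book value $50,430.
Year 5: 3,509 × $2 = $7,018. Book value $43,412.
Accumulated through year 5 = $82,944 − $43,412 = $39,532.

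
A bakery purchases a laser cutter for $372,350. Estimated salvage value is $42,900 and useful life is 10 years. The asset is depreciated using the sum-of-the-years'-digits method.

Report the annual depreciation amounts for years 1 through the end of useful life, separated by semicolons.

$59,900; $53,910; $47,920; $41,930; $35,940; $29,950; $23,960; $17,970; $11,980; $5,990

Depreciable base = $372,350 − $42,900 = $329,450.
Sum of the years' digits = 10+9+8+7+6+5+4+3+2+1 = 55.
Year 1: $329,450 × 10/55 = $59,900. Book value $312,450.
Year 2: $329,450 × 9/55 = $53,910. Book value $258,540.
Year 3: $329,450 × 8/55 = $47,920. Book value $210,620.
Year 4: $329,450 × 7/55 = $41,930. Book value $168,690.
Year 5: $329,450 × 6/55 = $35,940. Book value $132,750.
Year 6: $329,450 × 5/55 = $29,950. Book value $102,800.
Year 7: $329,450 × 4/55 = $23,960. Book value $78,840.
Year 8: $329,450 × 3/55 = $17,970. Book value $60,870.
Year 9: $329,450 × 2/55 = $11,980. Book value $48,890.
Year 10: $329,450 × 1/55 = $5,990. Book value $42,900.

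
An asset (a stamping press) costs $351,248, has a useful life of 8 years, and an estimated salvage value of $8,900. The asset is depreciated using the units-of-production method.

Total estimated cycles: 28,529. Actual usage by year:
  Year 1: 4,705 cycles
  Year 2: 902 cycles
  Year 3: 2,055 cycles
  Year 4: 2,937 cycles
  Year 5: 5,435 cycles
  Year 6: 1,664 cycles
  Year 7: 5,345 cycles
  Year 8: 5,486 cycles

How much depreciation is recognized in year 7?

Depreciable base = $351,248 − $8,900 = $342,348.
Rate = $342,348 / 28,529 cycles = $12 per cycle.
Year 1: 4,705 × $12 = $56,460. Book value $294,788.
Year 2: 902 × $12 = $10,824. Book value $283,964.
Year 3: 2,055 × $12 = $24,660. Book value $259,304.
Year 4: 2,937 × $12 = $35,244. Book value $224,060.
Year 5: 5,435 × $12 = $65,220. Book value $158,840.
Year 6: 1,664 × $12 = $19,968. Book value $138,872.
Year 7: 5,345 × $12 = $64,140. Book value $74,732.

$64,140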